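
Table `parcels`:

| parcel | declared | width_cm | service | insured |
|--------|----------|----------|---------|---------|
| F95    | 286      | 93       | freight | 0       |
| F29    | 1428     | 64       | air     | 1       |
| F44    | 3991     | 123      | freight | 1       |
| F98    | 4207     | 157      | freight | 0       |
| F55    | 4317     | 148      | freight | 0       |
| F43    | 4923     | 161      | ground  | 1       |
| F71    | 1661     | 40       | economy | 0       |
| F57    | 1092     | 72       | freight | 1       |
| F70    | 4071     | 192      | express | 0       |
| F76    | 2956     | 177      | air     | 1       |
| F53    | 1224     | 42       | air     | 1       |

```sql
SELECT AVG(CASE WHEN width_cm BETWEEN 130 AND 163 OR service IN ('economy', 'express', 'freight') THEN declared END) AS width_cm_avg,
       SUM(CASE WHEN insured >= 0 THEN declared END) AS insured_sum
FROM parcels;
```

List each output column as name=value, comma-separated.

width_cm_avg=3068.5, insured_sum=30156

[width_cm_avg: width_cm BETWEEN 130 AND 163 OR service IN ('economy', 'express', 'freight')]
parcel=F95: ✓ → 286
parcel=F29: ✗
parcel=F44: ✓ → 3991
parcel=F98: ✓ → 4207
parcel=F55: ✓ → 4317
parcel=F43: ✓ → 4923
parcel=F71: ✓ → 1661
parcel=F57: ✓ → 1092
parcel=F70: ✓ → 4071
parcel=F76: ✗
parcel=F53: ✗
width_cm_avg = (286 + 3991 + 4207 + 4317 + 4923 + 1661 + 1092 + 4071) / 8 = 3068.5
—
[insured_sum: insured >= 0]
parcel=F95: ✓ → 286
parcel=F29: ✓ → 1428
parcel=F44: ✓ → 3991
parcel=F98: ✓ → 4207
parcel=F55: ✓ → 4317
parcel=F43: ✓ → 4923
parcel=F71: ✓ → 1661
parcel=F57: ✓ → 1092
parcel=F70: ✓ → 4071
parcel=F76: ✓ → 2956
parcel=F53: ✓ → 1224
insured_sum = 286 + 1428 + 3991 + 4207 + 4317 + 4923 + 1661 + 1092 + 4071 + 2956 + 1224 = 30156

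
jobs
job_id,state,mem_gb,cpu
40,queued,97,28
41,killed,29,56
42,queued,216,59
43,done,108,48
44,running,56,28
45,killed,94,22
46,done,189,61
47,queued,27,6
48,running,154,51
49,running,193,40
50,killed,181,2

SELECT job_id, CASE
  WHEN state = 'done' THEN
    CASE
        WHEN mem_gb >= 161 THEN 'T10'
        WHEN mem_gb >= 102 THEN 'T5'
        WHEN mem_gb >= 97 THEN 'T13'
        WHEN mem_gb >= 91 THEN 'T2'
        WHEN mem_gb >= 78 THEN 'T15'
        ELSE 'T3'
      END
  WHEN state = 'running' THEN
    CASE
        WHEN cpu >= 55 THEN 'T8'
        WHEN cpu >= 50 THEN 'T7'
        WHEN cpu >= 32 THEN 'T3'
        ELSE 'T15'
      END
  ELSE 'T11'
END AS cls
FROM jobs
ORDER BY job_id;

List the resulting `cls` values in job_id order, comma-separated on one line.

T11, T11, T11, T5, T15, T11, T10, T11, T7, T3, T11

job_id=40: state='queued' → outer ELSE → T11
job_id=41: state='killed' → outer ELSE → T11
job_id=42: state='queued' → outer ELSE → T11
job_id=43: state='done' → inner[mem_gb >= 102] → T5
job_id=44: state='running' → inner[ELSE] → T15
job_id=45: state='killed' → outer ELSE → T11
job_id=46: state='done' → inner[mem_gb >= 161] → T10
job_id=47: state='queued' → outer ELSE → T11
job_id=48: state='running' → inner[cpu >= 50] → T7
job_id=49: state='running' → inner[cpu >= 32] → T3
job_id=50: state='killed' → outer ELSE → T11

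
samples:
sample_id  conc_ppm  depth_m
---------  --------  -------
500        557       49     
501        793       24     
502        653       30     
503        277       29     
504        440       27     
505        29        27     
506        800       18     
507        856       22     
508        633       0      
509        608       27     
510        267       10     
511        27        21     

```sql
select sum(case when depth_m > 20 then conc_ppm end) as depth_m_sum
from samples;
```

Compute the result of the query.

4240

sample_id=500: ✓ → 557
sample_id=501: ✓ → 793
sample_id=502: ✓ → 653
sample_id=503: ✓ → 277
sample_id=504: ✓ → 440
sample_id=505: ✓ → 29
sample_id=506: ✗
sample_id=507: ✓ → 856
sample_id=508: ✗
sample_id=509: ✓ → 608
sample_id=510: ✗
sample_id=511: ✓ → 27
depth_m_sum = 557 + 793 + 653 + 277 + 440 + 29 + 856 + 608 + 27 = 4240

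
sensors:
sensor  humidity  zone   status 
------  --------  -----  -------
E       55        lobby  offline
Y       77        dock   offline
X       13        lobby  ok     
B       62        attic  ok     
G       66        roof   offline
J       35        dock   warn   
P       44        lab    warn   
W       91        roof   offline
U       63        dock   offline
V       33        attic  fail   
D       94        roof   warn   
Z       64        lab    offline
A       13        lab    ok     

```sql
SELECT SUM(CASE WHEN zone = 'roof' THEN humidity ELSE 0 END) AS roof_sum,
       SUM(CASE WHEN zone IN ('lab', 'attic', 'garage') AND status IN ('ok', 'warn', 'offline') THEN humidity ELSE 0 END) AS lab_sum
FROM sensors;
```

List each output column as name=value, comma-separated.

roof_sum=251, lab_sum=183

[roof_sum: zone = 'roof']
sensor=E: ✗
sensor=Y: ✗
sensor=X: ✗
sensor=B: ✗
sensor=G: ✓ → 66
sensor=J: ✗
sensor=P: ✗
sensor=W: ✓ → 91
sensor=U: ✗
sensor=V: ✗
sensor=D: ✓ → 94
sensor=Z: ✗
sensor=A: ✗
roof_sum = 66 + 91 + 94 = 251
—
[lab_sum: zone IN ('lab', 'attic', 'garage') AND status IN ('ok', 'warn', 'offline')]
sensor=E: ✗
sensor=Y: ✗
sensor=X: ✗
sensor=B: ✓ → 62
sensor=G: ✗
sensor=J: ✗
sensor=P: ✓ → 44
sensor=W: ✗
sensor=U: ✗
sensor=V: ✗
sensor=D: ✗
sensor=Z: ✓ → 64
sensor=A: ✓ → 13
lab_sum = 62 + 44 + 64 + 13 = 183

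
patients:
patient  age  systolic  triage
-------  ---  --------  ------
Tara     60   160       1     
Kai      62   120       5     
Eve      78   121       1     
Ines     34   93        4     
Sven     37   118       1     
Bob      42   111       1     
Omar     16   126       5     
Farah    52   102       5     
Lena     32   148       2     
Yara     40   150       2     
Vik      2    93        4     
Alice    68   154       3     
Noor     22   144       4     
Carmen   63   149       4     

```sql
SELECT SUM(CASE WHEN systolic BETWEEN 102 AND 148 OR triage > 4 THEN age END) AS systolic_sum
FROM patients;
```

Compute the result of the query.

341

patient=Tara: ✗
patient=Kai: ✓ → 62
patient=Eve: ✓ → 78
patient=Ines: ✗
patient=Sven: ✓ → 37
patient=Bob: ✓ → 42
patient=Omar: ✓ → 16
patient=Farah: ✓ → 52
patient=Lena: ✓ → 32
patient=Yara: ✗
patient=Vik: ✗
patient=Alice: ✗
patient=Noor: ✓ → 22
patient=Carmen: ✗
systolic_sum = 62 + 78 + 37 + 42 + 16 + 52 + 32 + 22 = 341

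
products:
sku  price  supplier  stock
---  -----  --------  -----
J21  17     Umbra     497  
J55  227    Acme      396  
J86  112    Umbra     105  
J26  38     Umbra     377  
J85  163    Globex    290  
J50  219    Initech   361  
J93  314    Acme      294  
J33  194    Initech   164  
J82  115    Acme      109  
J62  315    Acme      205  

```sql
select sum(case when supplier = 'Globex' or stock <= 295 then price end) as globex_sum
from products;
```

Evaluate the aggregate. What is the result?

1213

sku=J21: ✗
sku=J55: ✗
sku=J86: ✓ → 112
sku=J26: ✗
sku=J85: ✓ → 163
sku=J50: ✗
sku=J93: ✓ → 314
sku=J33: ✓ → 194
sku=J82: ✓ → 115
sku=J62: ✓ → 315
globex_sum = 112 + 163 + 314 + 194 + 115 + 315 = 1213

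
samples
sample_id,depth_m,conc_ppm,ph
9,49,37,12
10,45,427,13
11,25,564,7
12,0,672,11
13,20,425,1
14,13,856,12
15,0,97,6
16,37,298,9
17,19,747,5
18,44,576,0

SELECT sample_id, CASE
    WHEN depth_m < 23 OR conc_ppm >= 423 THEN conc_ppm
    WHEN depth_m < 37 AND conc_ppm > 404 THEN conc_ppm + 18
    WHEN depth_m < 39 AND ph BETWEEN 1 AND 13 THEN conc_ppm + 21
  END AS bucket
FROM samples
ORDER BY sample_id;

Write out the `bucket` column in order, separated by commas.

NULL, 427, 564, 672, 425, 856, 97, 319, 747, 576

sample_id=9: (no match → NULL) → NULL
sample_id=10: depth_m < 23 OR conc_ppm >= 423 → 427
sample_id=11: depth_m < 23 OR conc_ppm >= 423 → 564
sample_id=12: depth_m < 23 OR conc_ppm >= 423 → 672
sample_id=13: depth_m < 23 OR conc_ppm >= 423 → 425
sample_id=14: depth_m < 23 OR conc_ppm >= 423 → 856
sample_id=15: depth_m < 23 OR conc_ppm >= 423 → 97
sample_id=16: depth_m < 39 AND ph BETWEEN 1 AND 13 → 319
sample_id=17: depth_m < 23 OR conc_ppm >= 423 → 747
sample_id=18: depth_m < 23 OR conc_ppm >= 423 → 576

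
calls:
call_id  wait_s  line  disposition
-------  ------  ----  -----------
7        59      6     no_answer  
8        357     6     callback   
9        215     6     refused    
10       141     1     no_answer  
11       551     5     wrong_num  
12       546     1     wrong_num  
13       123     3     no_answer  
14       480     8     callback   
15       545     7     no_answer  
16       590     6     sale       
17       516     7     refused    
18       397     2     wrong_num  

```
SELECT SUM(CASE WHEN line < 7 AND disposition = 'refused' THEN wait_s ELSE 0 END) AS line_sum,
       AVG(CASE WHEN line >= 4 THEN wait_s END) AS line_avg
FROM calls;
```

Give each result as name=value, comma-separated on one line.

line_sum=215, line_avg=414.125

[line_sum: line < 7 AND disposition = 'refused']
call_id=7: ✗
call_id=8: ✗
call_id=9: ✓ → 215
call_id=10: ✗
call_id=11: ✗
call_id=12: ✗
call_id=13: ✗
call_id=14: ✗
call_id=15: ✗
call_id=16: ✗
call_id=17: ✗
call_id=18: ✗
line_sum = 215
—
[line_avg: line >= 4]
call_id=7: ✓ → 59
call_id=8: ✓ → 357
call_id=9: ✓ → 215
call_id=10: ✗
call_id=11: ✓ → 551
call_id=12: ✗
call_id=13: ✗
call_id=14: ✓ → 480
call_id=15: ✓ → 545
call_id=16: ✓ → 590
call_id=17: ✓ → 516
call_id=18: ✗
line_avg = (59 + 357 + 215 + 551 + 480 + 545 + 590 + 516) / 8 = 414.125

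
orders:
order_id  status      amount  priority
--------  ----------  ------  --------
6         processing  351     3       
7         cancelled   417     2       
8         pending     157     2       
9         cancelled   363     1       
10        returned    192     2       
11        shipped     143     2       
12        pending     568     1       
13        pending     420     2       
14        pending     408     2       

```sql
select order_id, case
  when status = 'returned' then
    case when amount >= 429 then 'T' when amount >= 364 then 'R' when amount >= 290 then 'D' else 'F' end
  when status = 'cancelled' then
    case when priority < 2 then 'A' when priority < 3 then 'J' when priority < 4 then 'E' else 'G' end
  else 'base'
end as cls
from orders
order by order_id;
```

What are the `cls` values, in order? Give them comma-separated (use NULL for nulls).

order_id=6: status='processing' → outer ELSE → base
order_id=7: status='cancelled' → inner[priority < 3] → J
order_id=8: status='pending' → outer ELSE → base
order_id=9: status='cancelled' → inner[priority < 2] → A
order_id=10: status='returned' → inner[ELSE] → F
order_id=11: status='shipped' → outer ELSE → base
order_id=12: status='pending' → outer ELSE → base
order_id=13: status='pending' → outer ELSE → base
order_id=14: status='pending' → outer ELSE → base

base, J, base, A, F, base, base, base, base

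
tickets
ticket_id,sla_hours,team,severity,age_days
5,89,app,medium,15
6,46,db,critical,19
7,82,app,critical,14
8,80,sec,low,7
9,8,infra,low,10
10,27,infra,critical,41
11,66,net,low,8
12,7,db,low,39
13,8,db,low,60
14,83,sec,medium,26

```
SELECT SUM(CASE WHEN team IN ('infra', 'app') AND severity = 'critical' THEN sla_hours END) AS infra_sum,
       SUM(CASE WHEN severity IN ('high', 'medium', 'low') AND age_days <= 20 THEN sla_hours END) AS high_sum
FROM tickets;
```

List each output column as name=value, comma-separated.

[infra_sum: team IN ('infra', 'app') AND severity = 'critical']
ticket_id=5: ✗
ticket_id=6: ✗
ticket_id=7: ✓ → 82
ticket_id=8: ✗
ticket_id=9: ✗
ticket_id=10: ✓ → 27
ticket_id=11: ✗
ticket_id=12: ✗
ticket_id=13: ✗
ticket_id=14: ✗
infra_sum = 82 + 27 = 109
—
[high_sum: severity IN ('high', 'medium', 'low') AND age_days <= 20]
ticket_id=5: ✓ → 89
ticket_id=6: ✗
ticket_id=7: ✗
ticket_id=8: ✓ → 80
ticket_id=9: ✓ → 8
ticket_id=10: ✗
ticket_id=11: ✓ → 66
ticket_id=12: ✗
ticket_id=13: ✗
ticket_id=14: ✗
high_sum = 89 + 80 + 8 + 66 = 243

infra_sum=109, high_sum=243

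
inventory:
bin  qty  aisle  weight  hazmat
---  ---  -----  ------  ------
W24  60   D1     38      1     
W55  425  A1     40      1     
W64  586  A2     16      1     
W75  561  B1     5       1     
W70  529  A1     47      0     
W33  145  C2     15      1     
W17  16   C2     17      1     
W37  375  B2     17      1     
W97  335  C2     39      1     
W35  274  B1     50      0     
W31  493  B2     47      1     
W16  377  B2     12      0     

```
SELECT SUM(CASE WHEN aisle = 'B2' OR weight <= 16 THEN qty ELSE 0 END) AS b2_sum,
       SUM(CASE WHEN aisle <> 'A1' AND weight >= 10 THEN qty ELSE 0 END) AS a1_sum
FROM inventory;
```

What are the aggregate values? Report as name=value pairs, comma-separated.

[b2_sum: aisle = 'B2' OR weight <= 16]
bin=W24: ✗
bin=W55: ✗
bin=W64: ✓ → 586
bin=W75: ✓ → 561
bin=W70: ✗
bin=W33: ✓ → 145
bin=W17: ✗
bin=W37: ✓ → 375
bin=W97: ✗
bin=W35: ✗
bin=W31: ✓ → 493
bin=W16: ✓ → 377
b2_sum = 586 + 561 + 145 + 375 + 493 + 377 = 2537
—
[a1_sum: aisle <> 'A1' AND weight >= 10]
bin=W24: ✓ → 60
bin=W55: ✗
bin=W64: ✓ → 586
bin=W75: ✗
bin=W70: ✗
bin=W33: ✓ → 145
bin=W17: ✓ → 16
bin=W37: ✓ → 375
bin=W97: ✓ → 335
bin=W35: ✓ → 274
bin=W31: ✓ → 493
bin=W16: ✓ → 377
a1_sum = 60 + 586 + 145 + 16 + 375 + 335 + 274 + 493 + 377 = 2661

b2_sum=2537, a1_sum=2661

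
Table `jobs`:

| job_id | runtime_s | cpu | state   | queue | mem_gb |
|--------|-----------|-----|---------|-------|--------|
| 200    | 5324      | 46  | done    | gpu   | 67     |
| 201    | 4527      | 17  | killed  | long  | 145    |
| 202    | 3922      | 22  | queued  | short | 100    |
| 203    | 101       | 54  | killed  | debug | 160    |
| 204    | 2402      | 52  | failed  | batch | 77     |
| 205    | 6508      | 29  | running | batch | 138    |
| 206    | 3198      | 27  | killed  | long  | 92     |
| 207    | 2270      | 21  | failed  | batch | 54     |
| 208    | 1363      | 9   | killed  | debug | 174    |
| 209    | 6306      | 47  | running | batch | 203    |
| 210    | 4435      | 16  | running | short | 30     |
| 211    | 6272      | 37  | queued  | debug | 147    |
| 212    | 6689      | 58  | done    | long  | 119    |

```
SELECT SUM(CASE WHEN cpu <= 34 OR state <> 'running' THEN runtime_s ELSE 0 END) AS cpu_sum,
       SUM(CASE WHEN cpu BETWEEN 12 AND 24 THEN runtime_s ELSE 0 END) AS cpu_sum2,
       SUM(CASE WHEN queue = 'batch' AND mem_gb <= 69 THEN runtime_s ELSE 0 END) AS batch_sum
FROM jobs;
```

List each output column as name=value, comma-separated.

[cpu_sum: cpu <= 34 OR state <> 'running']
job_id=200: ✓ → 5324
job_id=201: ✓ → 4527
job_id=202: ✓ → 3922
job_id=203: ✓ → 101
job_id=204: ✓ → 2402
job_id=205: ✓ → 6508
job_id=206: ✓ → 3198
job_id=207: ✓ → 2270
job_id=208: ✓ → 1363
job_id=209: ✗
job_id=210: ✓ → 4435
job_id=211: ✓ → 6272
job_id=212: ✓ → 6689
cpu_sum = 5324 + 4527 + 3922 + 101 + 2402 + 6508 + 3198 + 2270 + 1363 + 4435 + 6272 + 6689 = 47011
—
[cpu_sum2: cpu BETWEEN 12 AND 24]
job_id=200: ✗
job_id=201: ✓ → 4527
job_id=202: ✓ → 3922
job_id=203: ✗
job_id=204: ✗
job_id=205: ✗
job_id=206: ✗
job_id=207: ✓ → 2270
job_id=208: ✗
job_id=209: ✗
job_id=210: ✓ → 4435
job_id=211: ✗
job_id=212: ✗
cpu_sum2 = 4527 + 3922 + 2270 + 4435 = 15154
—
[batch_sum: queue = 'batch' AND mem_gb <= 69]
job_id=200: ✗
job_id=201: ✗
job_id=202: ✗
job_id=203: ✗
job_id=204: ✗
job_id=205: ✗
job_id=206: ✗
job_id=207: ✓ → 2270
job_id=208: ✗
job_id=209: ✗
job_id=210: ✗
job_id=211: ✗
job_id=212: ✗
batch_sum = 2270

cpu_sum=47011, cpu_sum2=15154, batch_sum=2270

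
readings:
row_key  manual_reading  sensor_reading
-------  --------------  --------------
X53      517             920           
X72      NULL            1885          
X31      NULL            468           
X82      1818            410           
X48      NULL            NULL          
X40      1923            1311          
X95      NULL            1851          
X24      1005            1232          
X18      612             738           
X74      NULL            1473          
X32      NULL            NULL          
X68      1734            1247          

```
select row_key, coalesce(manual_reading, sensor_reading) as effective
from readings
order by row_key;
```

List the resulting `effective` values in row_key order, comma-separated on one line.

612, 1005, 468, NULL, 1923, NULL, 517, 1734, 1885, 1473, 1818, 1851

row_key=X18: manual_reading=612 → 612
row_key=X24: manual_reading=1005 → 1005
row_key=X31: manual_reading=NULL, sensor_reading=468 → 468
row_key=X32: manual_reading=NULL, sensor_reading=NULL (all NULL) → NULL
row_key=X40: manual_reading=1923 → 1923
row_key=X48: manual_reading=NULL, sensor_reading=NULL (all NULL) → NULL
row_key=X53: manual_reading=517 → 517
row_key=X68: manual_reading=1734 → 1734
row_key=X72: manual_reading=NULL, sensor_reading=1885 → 1885
row_key=X74: manual_reading=NULL, sensor_reading=1473 → 1473
row_key=X82: manual_reading=1818 → 1818
row_key=X95: manual_reading=NULL, sensor_reading=1851 → 1851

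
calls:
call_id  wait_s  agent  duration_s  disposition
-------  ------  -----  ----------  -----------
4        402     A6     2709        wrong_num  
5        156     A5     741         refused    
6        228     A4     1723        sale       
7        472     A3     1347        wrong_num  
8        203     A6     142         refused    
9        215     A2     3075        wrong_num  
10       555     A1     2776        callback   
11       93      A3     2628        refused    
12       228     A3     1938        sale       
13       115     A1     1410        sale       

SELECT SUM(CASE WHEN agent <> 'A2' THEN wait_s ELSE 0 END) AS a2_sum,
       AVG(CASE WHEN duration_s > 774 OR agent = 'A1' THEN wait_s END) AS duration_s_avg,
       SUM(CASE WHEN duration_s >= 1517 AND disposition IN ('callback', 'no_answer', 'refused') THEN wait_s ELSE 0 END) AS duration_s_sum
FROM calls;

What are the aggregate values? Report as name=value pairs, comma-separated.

a2_sum=2452, duration_s_avg=288.5, duration_s_sum=648

[a2_sum: agent <> 'A2']
call_id=4: ✓ → 402
call_id=5: ✓ → 156
call_id=6: ✓ → 228
call_id=7: ✓ → 472
call_id=8: ✓ → 203
call_id=9: ✗
call_id=10: ✓ → 555
call_id=11: ✓ → 93
call_id=12: ✓ → 228
call_id=13: ✓ → 115
a2_sum = 402 + 156 + 228 + 472 + 203 + 555 + 93 + 228 + 115 = 2452
—
[duration_s_avg: duration_s > 774 OR agent = 'A1']
call_id=4: ✓ → 402
call_id=5: ✗
call_id=6: ✓ → 228
call_id=7: ✓ → 472
call_id=8: ✗
call_id=9: ✓ → 215
call_id=10: ✓ → 555
call_id=11: ✓ → 93
call_id=12: ✓ → 228
call_id=13: ✓ → 115
duration_s_avg = (402 + 228 + 472 + 215 + 555 + 93 + 228 + 115) / 8 = 288.5
—
[duration_s_sum: duration_s >= 1517 AND disposition IN ('callback', 'no_answer', 'refused')]
call_id=4: ✗
call_id=5: ✗
call_id=6: ✗
call_id=7: ✗
call_id=8: ✗
call_id=9: ✗
call_id=10: ✓ → 555
call_id=11: ✓ → 93
call_id=12: ✗
call_id=13: ✗
duration_s_sum = 555 + 93 = 648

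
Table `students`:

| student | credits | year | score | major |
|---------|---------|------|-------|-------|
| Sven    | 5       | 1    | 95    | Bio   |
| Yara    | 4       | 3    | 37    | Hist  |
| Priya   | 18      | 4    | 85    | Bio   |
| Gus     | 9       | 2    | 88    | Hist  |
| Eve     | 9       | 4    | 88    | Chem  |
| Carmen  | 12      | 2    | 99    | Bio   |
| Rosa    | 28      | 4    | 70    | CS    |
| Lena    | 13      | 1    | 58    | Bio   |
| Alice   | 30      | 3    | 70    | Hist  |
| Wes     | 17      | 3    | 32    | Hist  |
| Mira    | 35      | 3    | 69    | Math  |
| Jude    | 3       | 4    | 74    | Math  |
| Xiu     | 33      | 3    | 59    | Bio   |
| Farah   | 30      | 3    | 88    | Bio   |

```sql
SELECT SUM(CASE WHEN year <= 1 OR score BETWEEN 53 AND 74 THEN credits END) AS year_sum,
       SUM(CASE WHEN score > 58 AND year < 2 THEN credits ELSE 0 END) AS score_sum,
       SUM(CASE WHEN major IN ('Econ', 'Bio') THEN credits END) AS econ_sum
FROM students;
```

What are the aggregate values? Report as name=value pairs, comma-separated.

[year_sum: year <= 1 OR score BETWEEN 53 AND 74]
student=Sven: ✓ → 5
student=Yara: ✗
student=Priya: ✗
student=Gus: ✗
student=Eve: ✗
student=Carmen: ✗
student=Rosa: ✓ → 28
student=Lena: ✓ → 13
student=Alice: ✓ → 30
student=Wes: ✗
student=Mira: ✓ → 35
student=Jude: ✓ → 3
student=Xiu: ✓ → 33
student=Farah: ✗
year_sum = 5 + 28 + 13 + 30 + 35 + 3 + 33 = 147
—
[score_sum: score > 58 AND year < 2]
student=Sven: ✓ → 5
student=Yara: ✗
student=Priya: ✗
student=Gus: ✗
student=Eve: ✗
student=Carmen: ✗
student=Rosa: ✗
student=Lena: ✗
student=Alice: ✗
student=Wes: ✗
student=Mira: ✗
student=Jude: ✗
student=Xiu: ✗
student=Farah: ✗
score_sum = 5
—
[econ_sum: major IN ('Econ', 'Bio')]
student=Sven: ✓ → 5
student=Yara: ✗
student=Priya: ✓ → 18
student=Gus: ✗
student=Eve: ✗
student=Carmen: ✓ → 12
student=Rosa: ✗
student=Lena: ✓ → 13
student=Alice: ✗
student=Wes: ✗
student=Mira: ✗
student=Jude: ✗
student=Xiu: ✓ → 33
student=Farah: ✓ → 30
econ_sum = 5 + 18 + 12 + 13 + 33 + 30 = 111

year_sum=147, score_sum=5, econ_sum=111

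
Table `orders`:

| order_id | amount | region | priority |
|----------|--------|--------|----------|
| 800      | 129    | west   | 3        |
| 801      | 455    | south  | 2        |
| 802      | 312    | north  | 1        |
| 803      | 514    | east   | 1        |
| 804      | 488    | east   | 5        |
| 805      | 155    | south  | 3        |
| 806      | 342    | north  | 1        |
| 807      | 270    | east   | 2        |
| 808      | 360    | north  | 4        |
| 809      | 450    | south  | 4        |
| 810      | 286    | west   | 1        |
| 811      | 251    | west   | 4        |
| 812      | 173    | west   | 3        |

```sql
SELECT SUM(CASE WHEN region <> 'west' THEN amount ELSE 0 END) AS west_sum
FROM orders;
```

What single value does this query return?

order_id=800: ✗
order_id=801: ✓ → 455
order_id=802: ✓ → 312
order_id=803: ✓ → 514
order_id=804: ✓ → 488
order_id=805: ✓ → 155
order_id=806: ✓ → 342
order_id=807: ✓ → 270
order_id=808: ✓ → 360
order_id=809: ✓ → 450
order_id=810: ✗
order_id=811: ✗
order_id=812: ✗
west_sum = 455 + 312 + 514 + 488 + 155 + 342 + 270 + 360 + 450 = 3346

3346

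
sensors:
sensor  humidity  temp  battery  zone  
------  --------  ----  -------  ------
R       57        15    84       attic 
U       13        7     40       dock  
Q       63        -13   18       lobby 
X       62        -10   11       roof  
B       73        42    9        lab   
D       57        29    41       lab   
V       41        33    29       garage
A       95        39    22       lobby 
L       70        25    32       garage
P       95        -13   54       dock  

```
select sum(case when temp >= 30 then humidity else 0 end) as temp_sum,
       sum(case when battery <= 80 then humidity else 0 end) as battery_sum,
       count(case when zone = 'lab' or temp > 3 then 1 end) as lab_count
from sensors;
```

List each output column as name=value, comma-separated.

[temp_sum: temp >= 30]
sensor=R: ✗
sensor=U: ✗
sensor=Q: ✗
sensor=X: ✗
sensor=B: ✓ → 73
sensor=D: ✗
sensor=V: ✓ → 41
sensor=A: ✓ → 95
sensor=L: ✗
sensor=P: ✗
temp_sum = 73 + 41 + 95 = 209
—
[battery_sum: battery <= 80]
sensor=R: ✗
sensor=U: ✓ → 13
sensor=Q: ✓ → 63
sensor=X: ✓ → 62
sensor=B: ✓ → 73
sensor=D: ✓ → 57
sensor=V: ✓ → 41
sensor=A: ✓ → 95
sensor=L: ✓ → 70
sensor=P: ✓ → 95
battery_sum = 13 + 63 + 62 + 73 + 57 + 41 + 95 + 70 + 95 = 569
—
[lab_count: zone = 'lab' or temp > 3]
sensor=R: ✓ → 1
sensor=U: ✓ → 1
sensor=Q: ✗
sensor=X: ✗
sensor=B: ✓ → 1
sensor=D: ✓ → 1
sensor=V: ✓ → 1
sensor=A: ✓ → 1
sensor=L: ✓ → 1
sensor=P: ✗
lab_count = COUNT(1, 1, 1, 1, 1, 1, 1) = 7

temp_sum=209, battery_sum=569, lab_count=7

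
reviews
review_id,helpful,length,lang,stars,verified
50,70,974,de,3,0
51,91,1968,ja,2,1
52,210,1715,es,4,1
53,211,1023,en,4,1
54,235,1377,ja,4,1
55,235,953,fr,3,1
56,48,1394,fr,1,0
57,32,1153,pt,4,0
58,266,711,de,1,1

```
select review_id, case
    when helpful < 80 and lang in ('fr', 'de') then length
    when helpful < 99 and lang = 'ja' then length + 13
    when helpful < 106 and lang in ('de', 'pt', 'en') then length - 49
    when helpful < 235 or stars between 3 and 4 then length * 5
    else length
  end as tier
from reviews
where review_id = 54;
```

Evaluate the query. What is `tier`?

review_id = 54: helpful=235, length=1377, lang=ja, stars=4, verified=1.
helpful < 80 and lang in ('fr', 'de') → false
helpful < 99 and lang = 'ja' → false
helpful < 106 and lang in ('de', 'pt', 'en') → false
helpful < 235 or stars between 3 and 4 → true → 6885

6885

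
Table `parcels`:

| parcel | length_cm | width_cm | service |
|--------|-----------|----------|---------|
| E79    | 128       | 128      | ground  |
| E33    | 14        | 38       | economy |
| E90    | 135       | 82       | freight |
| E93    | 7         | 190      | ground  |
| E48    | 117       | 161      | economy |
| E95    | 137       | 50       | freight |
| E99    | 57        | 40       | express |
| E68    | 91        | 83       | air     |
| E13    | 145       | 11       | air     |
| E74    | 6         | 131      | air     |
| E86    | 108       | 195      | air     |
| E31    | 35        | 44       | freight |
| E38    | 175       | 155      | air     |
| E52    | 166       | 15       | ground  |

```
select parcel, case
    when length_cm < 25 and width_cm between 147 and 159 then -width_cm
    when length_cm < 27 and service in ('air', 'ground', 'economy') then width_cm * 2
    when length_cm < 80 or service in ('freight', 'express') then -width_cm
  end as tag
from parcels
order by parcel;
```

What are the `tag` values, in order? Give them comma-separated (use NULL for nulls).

parcel=E13: (no match → NULL) → NULL
parcel=E31: length_cm < 80 or service in ('freight', 'express') → -44
parcel=E33: length_cm < 27 and service in ('air', 'ground', 'economy') → 76
parcel=E38: (no match → NULL) → NULL
parcel=E48: (no match → NULL) → NULL
parcel=E52: (no match → NULL) → NULL
parcel=E68: (no match → NULL) → NULL
parcel=E74: length_cm < 27 and service in ('air', 'ground', 'economy') → 262
parcel=E79: (no match → NULL) → NULL
parcel=E86: (no match → NULL) → NULL
parcel=E90: length_cm < 80 or service in ('freight', 'express') → -82
parcel=E93: length_cm < 27 and service in ('air', 'ground', 'economy') → 380
parcel=E95: length_cm < 80 or service in ('freight', 'express') → -50
parcel=E99: length_cm < 80 or service in ('freight', 'express') → -40

NULL, -44, 76, NULL, NULL, NULL, NULL, 262, NULL, NULL, -82, 380, -50, -40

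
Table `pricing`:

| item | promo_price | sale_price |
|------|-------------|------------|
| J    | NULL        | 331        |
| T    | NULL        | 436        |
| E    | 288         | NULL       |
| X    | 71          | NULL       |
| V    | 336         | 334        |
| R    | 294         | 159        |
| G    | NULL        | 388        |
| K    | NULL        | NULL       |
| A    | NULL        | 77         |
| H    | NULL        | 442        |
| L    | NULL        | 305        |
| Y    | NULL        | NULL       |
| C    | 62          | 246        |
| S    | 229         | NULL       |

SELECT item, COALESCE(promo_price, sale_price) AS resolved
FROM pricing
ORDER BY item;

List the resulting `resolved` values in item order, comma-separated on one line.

77, 62, 288, 388, 442, 331, NULL, 305, 294, 229, 436, 336, 71, NULL

item=A: promo_price=NULL, sale_price=77 → 77
item=C: promo_price=62 → 62
item=E: promo_price=288 → 288
item=G: promo_price=NULL, sale_price=388 → 388
item=H: promo_price=NULL, sale_price=442 → 442
item=J: promo_price=NULL, sale_price=331 → 331
item=K: promo_price=NULL, sale_price=NULL (all NULL) → NULL
item=L: promo_price=NULL, sale_price=305 → 305
item=R: promo_price=294 → 294
item=S: promo_price=229 → 229
item=T: promo_price=NULL, sale_price=436 → 436
item=V: promo_price=336 → 336
item=X: promo_price=71 → 71
item=Y: promo_price=NULL, sale_price=NULL (all NULL) → NULL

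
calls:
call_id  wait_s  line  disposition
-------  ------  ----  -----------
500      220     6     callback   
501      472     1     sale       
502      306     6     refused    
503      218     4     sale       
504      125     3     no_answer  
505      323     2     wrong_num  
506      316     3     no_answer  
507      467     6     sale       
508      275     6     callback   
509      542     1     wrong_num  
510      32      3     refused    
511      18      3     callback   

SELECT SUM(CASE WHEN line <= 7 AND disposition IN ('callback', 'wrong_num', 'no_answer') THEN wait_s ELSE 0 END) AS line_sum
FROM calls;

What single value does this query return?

call_id=500: ✓ → 220
call_id=501: ✗
call_id=502: ✗
call_id=503: ✗
call_id=504: ✓ → 125
call_id=505: ✓ → 323
call_id=506: ✓ → 316
call_id=507: ✗
call_id=508: ✓ → 275
call_id=509: ✓ → 542
call_id=510: ✗
call_id=511: ✓ → 18
line_sum = 220 + 125 + 323 + 316 + 275 + 542 + 18 = 1819

1819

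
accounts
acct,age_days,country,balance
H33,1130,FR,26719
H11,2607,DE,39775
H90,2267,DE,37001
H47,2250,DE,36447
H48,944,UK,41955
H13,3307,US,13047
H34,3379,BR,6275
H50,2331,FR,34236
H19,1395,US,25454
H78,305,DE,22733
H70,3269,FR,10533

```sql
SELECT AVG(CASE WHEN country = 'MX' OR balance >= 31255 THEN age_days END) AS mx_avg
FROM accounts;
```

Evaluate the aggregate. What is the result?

acct=H33: ✗
acct=H11: ✓ → 2607
acct=H90: ✓ → 2267
acct=H47: ✓ → 2250
acct=H48: ✓ → 944
acct=H13: ✗
acct=H34: ✗
acct=H50: ✓ → 2331
acct=H19: ✗
acct=H78: ✗
acct=H70: ✗
mx_avg = (2607 + 2267 + 2250 + 944 + 2331) / 5 = 2079.8

2079.8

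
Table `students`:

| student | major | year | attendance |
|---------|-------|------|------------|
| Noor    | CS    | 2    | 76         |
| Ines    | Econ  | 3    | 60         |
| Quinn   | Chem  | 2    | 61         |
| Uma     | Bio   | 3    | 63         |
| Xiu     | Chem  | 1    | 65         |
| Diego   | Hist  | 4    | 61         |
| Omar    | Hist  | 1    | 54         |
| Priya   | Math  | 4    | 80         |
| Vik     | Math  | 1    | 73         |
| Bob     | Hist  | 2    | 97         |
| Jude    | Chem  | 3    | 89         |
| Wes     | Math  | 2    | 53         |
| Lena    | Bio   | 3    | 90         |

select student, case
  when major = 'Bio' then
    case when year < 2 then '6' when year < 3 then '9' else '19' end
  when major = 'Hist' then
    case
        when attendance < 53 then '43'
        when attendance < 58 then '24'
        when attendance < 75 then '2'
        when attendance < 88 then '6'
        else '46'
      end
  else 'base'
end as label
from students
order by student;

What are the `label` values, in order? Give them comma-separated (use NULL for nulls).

student=Bob: major='Hist' → inner[ELSE] → 46
student=Diego: major='Hist' → inner[attendance < 75] → 2
student=Ines: major='Econ' → outer ELSE → base
student=Jude: major='Chem' → outer ELSE → base
student=Lena: major='Bio' → inner[ELSE] → 19
student=Noor: major='CS' → outer ELSE → base
student=Omar: major='Hist' → inner[attendance < 58] → 24
student=Priya: major='Math' → outer ELSE → base
student=Quinn: major='Chem' → outer ELSE → base
student=Uma: major='Bio' → inner[ELSE] → 19
student=Vik: major='Math' → outer ELSE → base
student=Wes: major='Math' → outer ELSE → base
student=Xiu: major='Chem' → outer ELSE → base

46, 2, base, base, 19, base, 24, base, base, 19, base, base, base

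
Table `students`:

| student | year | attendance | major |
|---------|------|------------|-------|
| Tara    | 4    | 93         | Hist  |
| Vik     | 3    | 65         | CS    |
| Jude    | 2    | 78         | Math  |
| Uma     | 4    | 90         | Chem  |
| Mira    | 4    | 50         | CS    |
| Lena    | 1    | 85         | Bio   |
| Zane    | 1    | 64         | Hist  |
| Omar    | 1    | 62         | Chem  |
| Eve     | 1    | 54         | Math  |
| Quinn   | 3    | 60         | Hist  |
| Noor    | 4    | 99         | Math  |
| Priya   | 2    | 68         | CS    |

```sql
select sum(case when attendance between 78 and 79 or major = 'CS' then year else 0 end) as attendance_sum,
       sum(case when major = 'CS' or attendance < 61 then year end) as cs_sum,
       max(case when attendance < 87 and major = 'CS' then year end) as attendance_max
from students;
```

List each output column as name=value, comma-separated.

attendance_sum=11, cs_sum=13, attendance_max=4

[attendance_sum: attendance between 78 and 79 or major = 'CS']
student=Tara: ✗
student=Vik: ✓ → 3
student=Jude: ✓ → 2
student=Uma: ✗
student=Mira: ✓ → 4
student=Lena: ✗
student=Zane: ✗
student=Omar: ✗
student=Eve: ✗
student=Quinn: ✗
student=Noor: ✗
student=Priya: ✓ → 2
attendance_sum = 3 + 2 + 4 + 2 = 11
—
[cs_sum: major = 'CS' or attendance < 61]
student=Tara: ✗
student=Vik: ✓ → 3
student=Jude: ✗
student=Uma: ✗
student=Mira: ✓ → 4
student=Lena: ✗
student=Zane: ✗
student=Omar: ✗
student=Eve: ✓ → 1
student=Quinn: ✓ → 3
student=Noor: ✗
student=Priya: ✓ → 2
cs_sum = 3 + 4 + 1 + 3 + 2 = 13
—
[attendance_max: attendance < 87 and major = 'CS']
student=Tara: ✗
student=Vik: ✓ → 3
student=Jude: ✗
student=Uma: ✗
student=Mira: ✓ → 4
student=Lena: ✗
student=Zane: ✗
student=Omar: ✗
student=Eve: ✗
student=Quinn: ✗
student=Noor: ✗
student=Priya: ✓ → 2
attendance_max = MAX(3, 4, 2) = 4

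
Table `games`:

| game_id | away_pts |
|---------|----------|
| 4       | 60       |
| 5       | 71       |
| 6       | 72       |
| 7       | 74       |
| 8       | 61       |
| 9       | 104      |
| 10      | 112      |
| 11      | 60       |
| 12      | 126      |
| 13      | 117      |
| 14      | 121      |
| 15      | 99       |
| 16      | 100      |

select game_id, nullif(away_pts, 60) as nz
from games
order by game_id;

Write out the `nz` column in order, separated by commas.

NULL, 71, 72, 74, 61, 104, 112, NULL, 126, 117, 121, 99, 100

game_id=4: away_pts=60 vs 60: equal → NULL
game_id=5: away_pts=71 vs 60: differ → 71
game_id=6: away_pts=72 vs 60: differ → 72
game_id=7: away_pts=74 vs 60: differ → 74
game_id=8: away_pts=61 vs 60: differ → 61
game_id=9: away_pts=104 vs 60: differ → 104
game_id=10: away_pts=112 vs 60: differ → 112
game_id=11: away_pts=60 vs 60: equal → NULL
game_id=12: away_pts=126 vs 60: differ → 126
game_id=13: away_pts=117 vs 60: differ → 117
game_id=14: away_pts=121 vs 60: differ → 121
game_id=15: away_pts=99 vs 60: differ → 99
game_id=16: away_pts=100 vs 60: differ → 100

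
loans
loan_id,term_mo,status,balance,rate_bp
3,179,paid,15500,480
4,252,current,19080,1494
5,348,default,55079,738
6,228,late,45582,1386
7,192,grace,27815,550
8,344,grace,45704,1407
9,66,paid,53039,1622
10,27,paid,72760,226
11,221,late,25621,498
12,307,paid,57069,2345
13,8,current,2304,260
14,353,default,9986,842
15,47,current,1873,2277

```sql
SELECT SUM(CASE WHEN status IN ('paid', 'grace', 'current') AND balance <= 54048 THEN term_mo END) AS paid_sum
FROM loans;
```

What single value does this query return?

1088

loan_id=3: ✓ → 179
loan_id=4: ✓ → 252
loan_id=5: ✗
loan_id=6: ✗
loan_id=7: ✓ → 192
loan_id=8: ✓ → 344
loan_id=9: ✓ → 66
loan_id=10: ✗
loan_id=11: ✗
loan_id=12: ✗
loan_id=13: ✓ → 8
loan_id=14: ✗
loan_id=15: ✓ → 47
paid_sum = 179 + 252 + 192 + 344 + 66 + 8 + 47 = 1088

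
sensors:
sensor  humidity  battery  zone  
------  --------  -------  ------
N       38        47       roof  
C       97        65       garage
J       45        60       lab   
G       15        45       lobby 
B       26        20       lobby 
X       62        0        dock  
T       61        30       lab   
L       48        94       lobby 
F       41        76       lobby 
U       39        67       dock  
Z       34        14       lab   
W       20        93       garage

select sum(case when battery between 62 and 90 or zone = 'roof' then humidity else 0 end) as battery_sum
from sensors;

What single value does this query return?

sensor=N: ✓ → 38
sensor=C: ✓ → 97
sensor=J: ✗
sensor=G: ✗
sensor=B: ✗
sensor=X: ✗
sensor=T: ✗
sensor=L: ✗
sensor=F: ✓ → 41
sensor=U: ✓ → 39
sensor=Z: ✗
sensor=W: ✗
battery_sum = 38 + 97 + 41 + 39 = 215

215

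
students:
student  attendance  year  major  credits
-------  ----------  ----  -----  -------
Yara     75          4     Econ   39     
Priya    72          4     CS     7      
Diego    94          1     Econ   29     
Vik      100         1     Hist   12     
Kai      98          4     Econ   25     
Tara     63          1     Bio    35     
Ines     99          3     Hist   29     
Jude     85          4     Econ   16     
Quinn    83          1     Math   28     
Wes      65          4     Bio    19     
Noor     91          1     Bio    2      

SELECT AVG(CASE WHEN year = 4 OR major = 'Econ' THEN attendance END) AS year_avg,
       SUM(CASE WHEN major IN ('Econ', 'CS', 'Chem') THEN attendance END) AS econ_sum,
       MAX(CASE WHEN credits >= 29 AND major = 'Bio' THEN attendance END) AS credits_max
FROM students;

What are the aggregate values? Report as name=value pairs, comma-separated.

[year_avg: year = 4 OR major = 'Econ']
student=Yara: ✓ → 75
student=Priya: ✓ → 72
student=Diego: ✓ → 94
student=Vik: ✗
student=Kai: ✓ → 98
student=Tara: ✗
student=Ines: ✗
student=Jude: ✓ → 85
student=Quinn: ✗
student=Wes: ✓ → 65
student=Noor: ✗
year_avg = (75 + 72 + 94 + 98 + 85 + 65) / 6 = 81.5
—
[econ_sum: major IN ('Econ', 'CS', 'Chem')]
student=Yara: ✓ → 75
student=Priya: ✓ → 72
student=Diego: ✓ → 94
student=Vik: ✗
student=Kai: ✓ → 98
student=Tara: ✗
student=Ines: ✗
student=Jude: ✓ → 85
student=Quinn: ✗
student=Wes: ✗
student=Noor: ✗
econ_sum = 75 + 72 + 94 + 98 + 85 = 424
—
[credits_max: credits >= 29 AND major = 'Bio']
student=Yara: ✗
student=Priya: ✗
student=Diego: ✗
student=Vik: ✗
student=Kai: ✗
student=Tara: ✓ → 63
student=Ines: ✗
student=Jude: ✗
student=Quinn: ✗
student=Wes: ✗
student=Noor: ✗
credits_max = MAX(63) = 63

year_avg=81.5, econ_sum=424, credits_max=63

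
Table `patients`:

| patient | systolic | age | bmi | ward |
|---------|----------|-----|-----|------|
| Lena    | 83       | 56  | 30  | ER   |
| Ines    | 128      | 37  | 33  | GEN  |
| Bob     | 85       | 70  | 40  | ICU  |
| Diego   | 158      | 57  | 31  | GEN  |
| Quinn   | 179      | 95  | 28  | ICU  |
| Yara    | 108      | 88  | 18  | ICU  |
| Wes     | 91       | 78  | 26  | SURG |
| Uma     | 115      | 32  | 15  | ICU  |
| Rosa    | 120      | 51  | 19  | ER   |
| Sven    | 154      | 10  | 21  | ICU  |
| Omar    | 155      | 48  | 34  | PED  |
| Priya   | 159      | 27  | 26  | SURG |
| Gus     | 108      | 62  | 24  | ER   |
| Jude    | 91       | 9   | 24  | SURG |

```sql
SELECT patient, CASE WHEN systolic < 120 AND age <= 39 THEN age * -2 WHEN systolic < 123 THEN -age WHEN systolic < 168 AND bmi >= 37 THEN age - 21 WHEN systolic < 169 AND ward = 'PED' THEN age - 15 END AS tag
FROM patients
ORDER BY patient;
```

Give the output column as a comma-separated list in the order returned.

-70, NULL, -62, NULL, -18, -56, 33, NULL, NULL, -51, NULL, -64, -78, -88

patient=Bob: systolic < 123 → -70
patient=Diego: (no match → NULL) → NULL
patient=Gus: systolic < 123 → -62
patient=Ines: (no match → NULL) → NULL
patient=Jude: systolic < 120 AND age <= 39 → -18
patient=Lena: systolic < 123 → -56
patient=Omar: systolic < 169 AND ward = 'PED' → 33
patient=Priya: (no match → NULL) → NULL
patient=Quinn: (no match → NULL) → NULL
patient=Rosa: systolic < 123 → -51
patient=Sven: (no match → NULL) → NULL
patient=Uma: systolic < 120 AND age <= 39 → -64
patient=Wes: systolic < 123 → -78
patient=Yara: systolic < 123 → -88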